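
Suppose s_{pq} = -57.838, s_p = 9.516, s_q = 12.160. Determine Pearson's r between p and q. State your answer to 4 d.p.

r = Cov(p,q) / (s_p · s_q) = -57.838 / (9.516 × 12.160)
  = -57.838 / 115.7146 ≈ -0.4998

-0.4998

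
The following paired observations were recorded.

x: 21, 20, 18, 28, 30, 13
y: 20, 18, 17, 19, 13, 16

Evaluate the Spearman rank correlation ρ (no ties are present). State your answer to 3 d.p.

0.086

Rank x: 4, 3, 2, 5, 6, 1
Rank y: 6, 4, 3, 5, 1, 2
d = rank(x) − rank(y): -2, -1, -1, 0, 5, -1; Σd² = 32
ρ = 1 − 6Σd² / [n(n²−1)] = 1 − 6×32 / (6×35) = 1 − 192/210 ≈ 0.086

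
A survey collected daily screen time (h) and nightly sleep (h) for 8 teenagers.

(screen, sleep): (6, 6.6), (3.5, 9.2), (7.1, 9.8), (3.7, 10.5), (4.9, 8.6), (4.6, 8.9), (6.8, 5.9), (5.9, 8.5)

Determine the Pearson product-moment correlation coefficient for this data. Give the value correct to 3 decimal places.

n = 8, Σx = 42.5, Σy = 68, Σx² = 238.57, Σy² = 594.72, Σxy = 353.58
nΣxy − ΣxΣy = 2828.64 − 2890 = -61.36
nΣx² − (Σx)² = 1908.56 − 1806.25 = 102.31; nΣy² − (Σy)² = 4757.76 − 4624 = 133.76
r = -61.36 / √(102.31 × 133.76) = -61.36 / 116.9828 ≈ -0.525

-0.525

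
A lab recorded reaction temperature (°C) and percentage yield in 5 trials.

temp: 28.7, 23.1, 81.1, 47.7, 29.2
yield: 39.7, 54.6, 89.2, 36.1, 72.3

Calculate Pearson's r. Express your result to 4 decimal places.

0.5734

n = 5, Σx = 209.8, Σy = 291.9, Σx² = 11062.44, Σy² = 19044.39, Σxy = 13467.9
nΣxy − ΣxΣy = 67339.5 − 61240.62 = 6098.88
nΣx² − (Σx)² = 55312.2 − 44016.04 = 11296.16; nΣy² − (Σy)² = 95221.95 − 85205.61 = 10016.34
r = 6098.88 / √(11296.16 × 10016.34) = 6098.88 / 10637.0193 ≈ 0.5734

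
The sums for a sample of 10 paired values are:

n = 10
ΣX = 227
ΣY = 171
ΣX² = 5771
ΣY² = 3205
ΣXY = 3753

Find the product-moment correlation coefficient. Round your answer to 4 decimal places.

r = (nΣXY − ΣXΣY) / √[(nΣX² − (ΣX)²)(nΣY² − (ΣY)²)]
Numerator: 10×3753 − 227×171 = -1287
Denominator: √[(57710 − 51529)(32050 − 29241)] = √[6181 × 2809] = 4166.8248
r = -1287 / 4166.8248 ≈ -0.3089

-0.3089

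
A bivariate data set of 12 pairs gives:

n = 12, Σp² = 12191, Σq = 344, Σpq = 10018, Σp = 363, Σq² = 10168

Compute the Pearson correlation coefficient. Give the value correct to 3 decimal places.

-0.637

r = (nΣpq − ΣpΣq) / √[(nΣp² − (Σp)²)(nΣq² − (Σq)²)]
Numerator: 12×10018 − 363×344 = -4656
Denominator: √[(146292 − 131769)(122016 − 118336)] = √[14523 × 3680] = 7310.5841
r = -4656 / 7310.5841 ≈ -0.637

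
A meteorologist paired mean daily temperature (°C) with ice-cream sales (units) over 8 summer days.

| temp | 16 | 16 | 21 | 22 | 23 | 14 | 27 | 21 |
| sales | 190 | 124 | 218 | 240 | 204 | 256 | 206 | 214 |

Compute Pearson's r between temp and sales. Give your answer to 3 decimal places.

0.145

n = 8, Σx = 160, Σy = 1652, Σx² = 3332, Σy² = 351984, Σxy = 33214
nΣxy − ΣxΣy = 265712 − 264320 = 1392
nΣx² − (Σx)² = 26656 − 25600 = 1056; nΣy² − (Σy)² = 2815872 − 2729104 = 86768
r = 1392 / √(1056 × 86768) = 1392 / 9572.1997 ≈ 0.145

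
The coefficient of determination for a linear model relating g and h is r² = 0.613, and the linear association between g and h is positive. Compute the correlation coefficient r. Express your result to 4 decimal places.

|r| = √0.613 = 0.7829
The association is positive, so r = 0.7829.

0.7829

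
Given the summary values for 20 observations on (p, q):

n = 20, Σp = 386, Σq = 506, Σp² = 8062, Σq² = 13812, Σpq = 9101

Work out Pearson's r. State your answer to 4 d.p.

r = (nΣpq − ΣpΣq) / √[(nΣp² − (Σp)²)(nΣq² − (Σq)²)]
Numerator: 20×9101 − 386×506 = -13296
Denominator: √[(161240 − 148996)(276240 − 256036)] = √[12244 × 20204] = 15728.2477
r = -13296 / 15728.2477 ≈ -0.8454

-0.8454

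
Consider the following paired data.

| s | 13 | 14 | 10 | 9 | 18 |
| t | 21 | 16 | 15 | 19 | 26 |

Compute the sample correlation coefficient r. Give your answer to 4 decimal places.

0.7090

n = 5, Σs = 64, Σt = 97, Σs² = 870, Σt² = 1959, Σst = 1286
nΣst − ΣsΣt = 6430 − 6208 = 222
nΣs² − (Σs)² = 4350 − 4096 = 254; nΣt² − (Σt)² = 9795 − 9409 = 386
r = 222 / √(254 × 386) = 222 / 313.1198 ≈ 0.7090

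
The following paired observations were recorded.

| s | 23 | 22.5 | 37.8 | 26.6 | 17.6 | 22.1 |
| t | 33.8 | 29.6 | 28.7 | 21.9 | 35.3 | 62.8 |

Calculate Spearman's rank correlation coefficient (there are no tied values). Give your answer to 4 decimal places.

Rank s: 4, 3, 6, 5, 1, 2
Rank t: 4, 3, 2, 1, 5, 6
d = rank(s) − rank(t): 0, 0, 4, 4, -4, -4; Σd² = 64
ρ = 1 − 6Σd² / [n(n²−1)] = 1 − 6×64 / (6×35) = 1 − 384/210 ≈ -0.8286

-0.8286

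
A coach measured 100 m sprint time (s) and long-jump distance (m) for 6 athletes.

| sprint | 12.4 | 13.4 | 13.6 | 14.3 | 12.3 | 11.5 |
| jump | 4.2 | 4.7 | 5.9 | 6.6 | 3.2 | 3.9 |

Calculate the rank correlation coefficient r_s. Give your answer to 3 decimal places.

0.943

Rank sprint: 3, 4, 5, 6, 2, 1
Rank jump: 3, 4, 5, 6, 1, 2
d = rank(sprint) − rank(jump): 0, 0, 0, 0, 1, -1; Σd² = 2
ρ = 1 − 6Σd² / [n(n²−1)] = 1 − 6×2 / (6×35) = 1 − 12/210 ≈ 0.943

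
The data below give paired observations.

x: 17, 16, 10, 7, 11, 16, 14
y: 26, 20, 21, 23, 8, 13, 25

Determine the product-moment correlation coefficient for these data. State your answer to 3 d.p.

n = 7, Σx = 91, Σy = 136, Σx² = 1267, Σy² = 2904, Σxy = 1779
nΣxy − ΣxΣy = 12453 − 12376 = 77
nΣx² − (Σx)² = 8869 − 8281 = 588; nΣy² − (Σy)² = 20328 − 18496 = 1832
r = 77 / √(588 × 1832) = 77 / 1037.8902 ≈ 0.074

0.074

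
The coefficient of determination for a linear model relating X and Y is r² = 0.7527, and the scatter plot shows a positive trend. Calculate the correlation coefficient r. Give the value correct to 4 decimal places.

|r| = √0.7527 = 0.8676
The association is positive, so r = 0.8676.

0.8676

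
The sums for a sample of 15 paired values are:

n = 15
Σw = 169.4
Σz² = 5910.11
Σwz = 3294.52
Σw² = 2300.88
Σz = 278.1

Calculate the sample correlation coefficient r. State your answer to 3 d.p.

0.284

r = (nΣwz − ΣwΣz) / √[(nΣw² − (Σw)²)(nΣz² − (Σz)²)]
Numerator: 15×3294.52 − 169.4×278.1 = 2307.66
Denominator: √[(34513.2 − 28696.36)(88651.65 − 77339.61)] = √[5816.84 × 11312.04] = 8111.7401
r = 2307.66 / 8111.7401 ≈ 0.284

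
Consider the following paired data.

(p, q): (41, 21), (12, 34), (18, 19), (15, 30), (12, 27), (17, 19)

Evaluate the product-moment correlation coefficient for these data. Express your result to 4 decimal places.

-0.4834

n = 6, Σp = 115, Σq = 150, Σp² = 2807, Σq² = 3948, Σpq = 2708
nΣpq − ΣpΣq = 16248 − 17250 = -1002
nΣp² − (Σp)² = 16842 − 13225 = 3617; nΣq² − (Σq)² = 23688 − 22500 = 1188
r = -1002 / √(3617 × 1188) = -1002 / 2072.9197 ≈ -0.4834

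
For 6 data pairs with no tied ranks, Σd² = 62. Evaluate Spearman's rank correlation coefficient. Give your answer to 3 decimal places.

ρ = 1 − 6Σd² / [n(n²−1)] = 1 − 6×62 / (6×35)
  = 1 − 372/210 = 1 − 1.7714 ≈ -0.771

-0.771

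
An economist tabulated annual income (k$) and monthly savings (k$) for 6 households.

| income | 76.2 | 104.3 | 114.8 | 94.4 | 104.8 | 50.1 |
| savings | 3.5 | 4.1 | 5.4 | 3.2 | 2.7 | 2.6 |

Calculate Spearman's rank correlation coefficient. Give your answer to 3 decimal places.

Rank income: 2, 4, 6, 3, 5, 1
Rank savings: 4, 5, 6, 3, 2, 1
d = rank(income) − rank(savings): -2, -1, 0, 0, 3, 0; Σd² = 14
ρ = 1 − 6Σd² / [n(n²−1)] = 1 − 6×14 / (6×35) = 1 − 84/210 ≈ 0.600

0.600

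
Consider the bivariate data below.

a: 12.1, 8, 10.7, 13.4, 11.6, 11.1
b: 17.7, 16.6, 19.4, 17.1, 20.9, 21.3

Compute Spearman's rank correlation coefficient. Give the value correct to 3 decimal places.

0.029

Rank a: 5, 1, 2, 6, 4, 3
Rank b: 3, 1, 4, 2, 5, 6
d = rank(a) − rank(b): 2, 0, -2, 4, -1, -3; Σd² = 34
ρ = 1 − 6Σd² / [n(n²−1)] = 1 − 6×34 / (6×35) = 1 − 204/210 ≈ 0.029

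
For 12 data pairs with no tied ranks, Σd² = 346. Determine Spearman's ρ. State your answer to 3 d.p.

-0.210

ρ = 1 − 6Σd² / [n(n²−1)] = 1 − 6×346 / (12×143)
  = 1 − 2076/1716 = 1 − 1.2098 ≈ -0.210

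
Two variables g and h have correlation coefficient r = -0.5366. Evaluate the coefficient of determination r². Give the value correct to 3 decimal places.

r² = (-0.5366)² = 0.288

0.288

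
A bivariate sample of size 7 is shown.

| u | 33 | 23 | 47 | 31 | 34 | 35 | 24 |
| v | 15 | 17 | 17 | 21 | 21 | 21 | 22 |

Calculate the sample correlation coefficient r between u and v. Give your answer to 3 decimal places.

n = 7, Σu = 227, Σv = 134, Σu² = 7745, Σv² = 2610, Σuv = 4313
nΣuv − ΣuΣv = 30191 − 30418 = -227
nΣu² − (Σu)² = 54215 − 51529 = 2686; nΣv² − (Σv)² = 18270 − 17956 = 314
r = -227 / √(2686 × 314) = -227 / 918.3703 ≈ -0.247

-0.247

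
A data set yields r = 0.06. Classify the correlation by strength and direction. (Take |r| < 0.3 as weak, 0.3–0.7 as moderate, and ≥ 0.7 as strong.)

weak positive

r = 0.06 > 0 so the relationship is positive.
|r| = 0.06, which falls in the weak range.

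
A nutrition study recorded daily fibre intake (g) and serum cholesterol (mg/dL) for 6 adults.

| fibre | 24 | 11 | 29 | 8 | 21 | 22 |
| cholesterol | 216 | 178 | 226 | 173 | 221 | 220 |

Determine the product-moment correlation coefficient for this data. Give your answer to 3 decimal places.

0.958

n = 6, Σx = 115, Σy = 1234, Σx² = 2527, Σy² = 256586, Σxy = 24561
nΣxy − ΣxΣy = 147366 − 141910 = 5456
nΣx² − (Σx)² = 15162 − 13225 = 1937; nΣy² − (Σy)² = 1539516 − 1522756 = 16760
r = 5456 / √(1937 × 16760) = 5456 / 5697.7294 ≈ 0.958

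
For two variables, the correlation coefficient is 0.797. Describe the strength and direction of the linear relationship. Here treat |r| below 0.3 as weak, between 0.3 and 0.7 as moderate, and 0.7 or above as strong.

strong positive

r = 0.797 > 0 so the relationship is positive.
|r| = 0.797, which falls in the strong range.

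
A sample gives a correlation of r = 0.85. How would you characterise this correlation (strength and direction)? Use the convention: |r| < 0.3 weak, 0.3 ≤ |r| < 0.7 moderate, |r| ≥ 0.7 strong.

strong positive

r = 0.85 > 0 so the relationship is positive.
|r| = 0.85, which falls in the strong range.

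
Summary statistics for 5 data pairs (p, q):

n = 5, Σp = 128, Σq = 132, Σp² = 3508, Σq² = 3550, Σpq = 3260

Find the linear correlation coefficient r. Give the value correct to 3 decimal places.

r = (nΣpq − ΣpΣq) / √[(nΣp² − (Σp)²)(nΣq² − (Σq)²)]
Numerator: 5×3260 − 128×132 = -596
Denominator: √[(17540 − 16384)(17750 − 17424)] = √[1156 × 326] = 613.8860
r = -596 / 613.8860 ≈ -0.971

-0.971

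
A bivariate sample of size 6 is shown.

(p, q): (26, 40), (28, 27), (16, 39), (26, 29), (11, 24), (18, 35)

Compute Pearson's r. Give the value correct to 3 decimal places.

n = 6, Σp = 125, Σq = 194, Σp² = 2837, Σq² = 6492, Σpq = 4068
nΣpq − ΣpΣq = 24408 − 24250 = 158
nΣp² − (Σp)² = 17022 − 15625 = 1397; nΣq² − (Σq)² = 38952 − 37636 = 1316
r = 158 / √(1397 × 1316) = 158 / 1355.8953 ≈ 0.117

0.117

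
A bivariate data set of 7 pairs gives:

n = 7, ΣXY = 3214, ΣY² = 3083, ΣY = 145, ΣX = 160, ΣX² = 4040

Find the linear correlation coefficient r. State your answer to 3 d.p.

r = (nΣXY − ΣXΣY) / √[(nΣX² − (ΣX)²)(nΣY² − (ΣY)²)]
Numerator: 7×3214 − 160×145 = -702
Denominator: √[(28280 − 25600)(21581 − 21025)] = √[2680 × 556] = 1220.6883
r = -702 / 1220.6883 ≈ -0.575

-0.575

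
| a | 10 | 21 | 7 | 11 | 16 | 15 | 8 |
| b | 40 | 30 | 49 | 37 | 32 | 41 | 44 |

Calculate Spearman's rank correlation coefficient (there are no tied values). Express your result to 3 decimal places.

Rank a: 3, 7, 1, 4, 6, 5, 2
Rank b: 4, 1, 7, 3, 2, 5, 6
d = rank(a) − rank(b): -1, 6, -6, 1, 4, 0, -4; Σd² = 106
ρ = 1 − 6Σd² / [n(n²−1)] = 1 − 6×106 / (7×48) = 1 − 636/336 ≈ -0.893

-0.893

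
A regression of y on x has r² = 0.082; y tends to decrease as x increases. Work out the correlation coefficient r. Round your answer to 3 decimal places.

-0.286

|r| = √0.082 = 0.286
The association is negative, so r = −0.286.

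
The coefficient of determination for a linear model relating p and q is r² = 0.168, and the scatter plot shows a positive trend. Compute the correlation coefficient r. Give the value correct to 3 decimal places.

0.410

|r| = √0.168 = 0.410
The association is positive, so r = 0.410.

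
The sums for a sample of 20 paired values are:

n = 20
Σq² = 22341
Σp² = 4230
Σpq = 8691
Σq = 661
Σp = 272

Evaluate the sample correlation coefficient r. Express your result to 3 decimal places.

r = (nΣpq − ΣpΣq) / √[(nΣp² − (Σp)²)(nΣq² − (Σq)²)]
Numerator: 20×8691 − 272×661 = -5972
Denominator: √[(84600 − 73984)(446820 − 436921)] = √[10616 × 9899] = 10251.2333
r = -5972 / 10251.2333 ≈ -0.583

-0.583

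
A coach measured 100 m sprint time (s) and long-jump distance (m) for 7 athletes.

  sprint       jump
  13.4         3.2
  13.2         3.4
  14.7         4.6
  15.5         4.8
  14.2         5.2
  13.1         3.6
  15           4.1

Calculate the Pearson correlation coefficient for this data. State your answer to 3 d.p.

n = 7, Σx = 99.1, Σy = 28.9, Σx² = 1408.39, Σy² = 122.81, Σxy = 412.28
nΣxy − ΣxΣy = 2885.96 − 2863.99 = 21.97
nΣx² − (Σx)² = 9858.73 − 9820.81 = 37.92; nΣy² − (Σy)² = 859.67 − 835.21 = 24.46
r = 21.97 / √(37.92 × 24.46) = 21.97 / 30.4553 ≈ 0.721

0.721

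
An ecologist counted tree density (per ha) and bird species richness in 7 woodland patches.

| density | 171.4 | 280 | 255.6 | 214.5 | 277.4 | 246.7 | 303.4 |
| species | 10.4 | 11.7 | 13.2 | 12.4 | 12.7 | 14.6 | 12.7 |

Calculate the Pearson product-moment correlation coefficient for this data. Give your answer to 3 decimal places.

0.455

n = 7, Σx = 1749, Σy = 87.7, Σx² = 448982.78, Σy² = 1108.79, Σxy = 22070.26
nΣxy − ΣxΣy = 154491.82 − 153387.3 = 1104.52
nΣx² − (Σx)² = 3142879.46 − 3059001 = 83878.46; nΣy² − (Σy)² = 7761.53 − 7691.29 = 70.24
r = 1104.52 / √(83878.46 × 70.24) = 1104.52 / 2427.2666 ≈ 0.455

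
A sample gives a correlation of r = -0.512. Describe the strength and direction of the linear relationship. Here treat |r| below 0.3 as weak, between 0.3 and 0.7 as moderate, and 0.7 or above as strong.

moderate negative

r = -0.512 < 0 so the relationship is negative.
|r| = 0.512, which falls in the moderate range.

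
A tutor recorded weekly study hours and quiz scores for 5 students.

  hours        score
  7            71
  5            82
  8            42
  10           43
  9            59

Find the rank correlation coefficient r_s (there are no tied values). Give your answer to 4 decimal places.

Rank hours: 2, 1, 3, 5, 4
Rank score: 4, 5, 1, 2, 3
d = rank(hours) − rank(score): -2, -4, 2, 3, 1; Σd² = 34
ρ = 1 − 6Σd² / [n(n²−1)] = 1 − 6×34 / (5×24) = 1 − 204/120 ≈ -0.7000

-0.7000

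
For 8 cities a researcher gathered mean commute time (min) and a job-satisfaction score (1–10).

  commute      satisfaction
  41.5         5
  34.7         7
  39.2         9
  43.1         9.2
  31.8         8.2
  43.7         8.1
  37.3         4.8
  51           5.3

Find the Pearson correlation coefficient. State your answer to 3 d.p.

n = 8, Σx = 322.3, Σy = 56.6, Σx² = 13233.81, Σy² = 423.62, Σxy = 2263.79
nΣxy − ΣxΣy = 18110.32 − 18242.18 = -131.86
nΣx² − (Σx)² = 105870.48 − 103877.29 = 1993.19; nΣy² − (Σy)² = 3388.96 − 3203.56 = 185.4
r = -131.86 / √(1993.19 × 185.4) = -131.86 / 607.8959 ≈ -0.217

-0.217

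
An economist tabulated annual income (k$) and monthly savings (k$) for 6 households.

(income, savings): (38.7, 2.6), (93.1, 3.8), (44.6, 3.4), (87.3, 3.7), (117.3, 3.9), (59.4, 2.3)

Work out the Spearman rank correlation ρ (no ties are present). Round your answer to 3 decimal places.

Rank income: 1, 5, 2, 4, 6, 3
Rank savings: 2, 5, 3, 4, 6, 1
d = rank(income) − rank(savings): -1, 0, -1, 0, 0, 2; Σd² = 6
ρ = 1 − 6Σd² / [n(n²−1)] = 1 − 6×6 / (6×35) = 1 − 36/210 ≈ 0.829

0.829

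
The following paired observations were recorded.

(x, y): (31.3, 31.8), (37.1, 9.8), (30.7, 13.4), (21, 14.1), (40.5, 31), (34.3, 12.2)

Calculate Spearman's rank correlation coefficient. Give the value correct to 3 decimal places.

-0.143

Rank x: 3, 5, 2, 1, 6, 4
Rank y: 6, 1, 3, 4, 5, 2
d = rank(x) − rank(y): -3, 4, -1, -3, 1, 2; Σd² = 40
ρ = 1 − 6Σd² / [n(n²−1)] = 1 − 6×40 / (6×35) = 1 − 240/210 ≈ -0.143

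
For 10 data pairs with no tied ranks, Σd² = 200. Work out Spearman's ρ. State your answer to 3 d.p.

-0.212

ρ = 1 − 6Σd² / [n(n²−1)] = 1 − 6×200 / (10×99)
  = 1 − 1200/990 = 1 − 1.2121 ≈ -0.212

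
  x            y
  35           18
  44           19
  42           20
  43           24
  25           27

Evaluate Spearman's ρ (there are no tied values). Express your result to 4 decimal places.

-0.3000

Rank x: 2, 5, 3, 4, 1
Rank y: 1, 2, 3, 4, 5
d = rank(x) − rank(y): 1, 3, 0, 0, -4; Σd² = 26
ρ = 1 − 6Σd² / [n(n²−1)] = 1 − 6×26 / (5×24) = 1 − 156/120 ≈ -0.3000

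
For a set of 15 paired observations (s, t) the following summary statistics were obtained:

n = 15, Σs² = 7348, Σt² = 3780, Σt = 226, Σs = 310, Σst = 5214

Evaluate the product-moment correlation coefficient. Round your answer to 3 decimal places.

0.915

r = (nΣst − ΣsΣt) / √[(nΣs² − (Σs)²)(nΣt² − (Σt)²)]
Numerator: 15×5214 − 310×226 = 8150
Denominator: √[(110220 − 96100)(56700 − 51076)] = √[14120 × 5624] = 8911.2782
r = 8150 / 8911.2782 ≈ 0.915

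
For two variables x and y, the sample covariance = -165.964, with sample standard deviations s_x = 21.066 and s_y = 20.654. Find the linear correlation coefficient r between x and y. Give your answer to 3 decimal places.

-0.381

r = Cov(x,y) / (s_x · s_y) = -165.964 / (21.066 × 20.654)
  = -165.964 / 435.0972 ≈ -0.381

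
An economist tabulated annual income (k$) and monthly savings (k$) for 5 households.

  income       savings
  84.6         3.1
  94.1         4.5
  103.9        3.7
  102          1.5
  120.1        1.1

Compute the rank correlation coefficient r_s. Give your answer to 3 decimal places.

Rank income: 1, 2, 4, 3, 5
Rank savings: 3, 5, 4, 2, 1
d = rank(income) − rank(savings): -2, -3, 0, 1, 4; Σd² = 30
ρ = 1 − 6Σd² / [n(n²−1)] = 1 − 6×30 / (5×24) = 1 − 180/120 ≈ -0.500

-0.500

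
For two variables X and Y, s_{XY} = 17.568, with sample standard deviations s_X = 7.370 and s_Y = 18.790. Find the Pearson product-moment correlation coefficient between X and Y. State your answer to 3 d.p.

0.127

r = Cov(X,Y) / (s_X · s_Y) = 17.568 / (7.370 × 18.790)
  = 17.568 / 138.4823 ≈ 0.127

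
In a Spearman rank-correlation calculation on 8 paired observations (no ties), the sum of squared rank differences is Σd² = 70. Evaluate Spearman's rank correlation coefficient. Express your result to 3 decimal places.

ρ = 1 − 6Σd² / [n(n²−1)] = 1 − 6×70 / (8×63)
  = 1 − 420/504 = 1 − 0.8333 ≈ 0.167

0.167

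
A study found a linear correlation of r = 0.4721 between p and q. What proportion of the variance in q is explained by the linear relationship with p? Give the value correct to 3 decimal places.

r² = (0.4721)² = 0.223

0.223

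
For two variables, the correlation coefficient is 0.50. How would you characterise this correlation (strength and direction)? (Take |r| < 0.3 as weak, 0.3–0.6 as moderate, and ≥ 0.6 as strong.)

r = 0.50 > 0 so the relationship is positive.
|r| = 0.50, which falls in the moderate range.

moderate positive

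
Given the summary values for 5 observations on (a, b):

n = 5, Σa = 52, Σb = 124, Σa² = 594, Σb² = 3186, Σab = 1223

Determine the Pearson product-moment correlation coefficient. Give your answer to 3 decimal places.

r = (nΣab − ΣaΣb) / √[(nΣa² − (Σa)²)(nΣb² − (Σb)²)]
Numerator: 5×1223 − 52×124 = -333
Denominator: √[(2970 − 2704)(15930 − 15376)] = √[266 × 554] = 383.8802
r = -333 / 383.8802 ≈ -0.867

-0.867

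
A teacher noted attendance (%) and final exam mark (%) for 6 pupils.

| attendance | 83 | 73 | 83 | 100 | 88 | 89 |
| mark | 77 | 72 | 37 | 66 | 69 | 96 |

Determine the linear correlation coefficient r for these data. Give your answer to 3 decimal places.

n = 6, Σx = 516, Σy = 417, Σx² = 44772, Σy² = 30815, Σxy = 35934
nΣxy − ΣxΣy = 215604 − 215172 = 432
nΣx² − (Σx)² = 268632 − 266256 = 2376; nΣy² − (Σy)² = 184890 − 173889 = 11001
r = 432 / √(2376 × 11001) = 432 / 5112.5704 ≈ 0.084

0.084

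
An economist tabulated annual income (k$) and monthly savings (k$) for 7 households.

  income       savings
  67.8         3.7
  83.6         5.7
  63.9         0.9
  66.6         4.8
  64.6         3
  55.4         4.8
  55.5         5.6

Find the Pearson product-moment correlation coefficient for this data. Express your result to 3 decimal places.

n = 7, Σx = 457.4, Σy = 28.5, Σx² = 30427.14, Σy² = 133.43, Σxy = 1875.09
nΣxy − ΣxΣy = 13125.63 − 13035.9 = 89.73
nΣx² − (Σx)² = 212989.98 − 209214.76 = 3775.22; nΣy² − (Σy)² = 934.01 − 812.25 = 121.76
r = 89.73 / √(3775.22 × 121.76) = 89.73 / 677.9903 ≈ 0.132

0.132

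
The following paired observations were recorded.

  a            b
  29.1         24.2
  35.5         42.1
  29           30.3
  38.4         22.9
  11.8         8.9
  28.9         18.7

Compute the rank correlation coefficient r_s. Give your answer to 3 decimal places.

Rank a: 4, 5, 3, 6, 1, 2
Rank b: 4, 6, 5, 3, 1, 2
d = rank(a) − rank(b): 0, -1, -2, 3, 0, 0; Σd² = 14
ρ = 1 − 6Σd² / [n(n²−1)] = 1 − 6×14 / (6×35) = 1 − 84/210 ≈ 0.600

0.600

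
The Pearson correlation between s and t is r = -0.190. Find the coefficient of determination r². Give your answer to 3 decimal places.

0.036

r² = (-0.190)² = 0.036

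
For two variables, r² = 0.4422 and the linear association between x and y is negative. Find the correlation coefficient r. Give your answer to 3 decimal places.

-0.665

|r| = √0.4422 = 0.665
The association is negative, so r = −0.665.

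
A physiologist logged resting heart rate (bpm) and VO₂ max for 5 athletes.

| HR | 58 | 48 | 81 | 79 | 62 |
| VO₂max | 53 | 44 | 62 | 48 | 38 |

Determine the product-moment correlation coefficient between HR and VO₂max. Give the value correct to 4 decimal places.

0.5520

n = 5, Σx = 328, Σy = 245, Σx² = 22314, Σy² = 12337, Σxy = 16356
nΣxy − ΣxΣy = 81780 − 80360 = 1420
nΣx² − (Σx)² = 111570 − 107584 = 3986; nΣy² − (Σy)² = 61685 − 60025 = 1660
r = 1420 / √(3986 × 1660) = 1420 / 2572.3064 ≈ 0.5520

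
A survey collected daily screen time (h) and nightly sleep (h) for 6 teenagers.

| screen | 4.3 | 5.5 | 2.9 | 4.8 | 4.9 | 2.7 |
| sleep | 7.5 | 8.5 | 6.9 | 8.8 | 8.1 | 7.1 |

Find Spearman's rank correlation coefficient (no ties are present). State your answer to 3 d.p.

0.771

Rank screen: 3, 6, 2, 4, 5, 1
Rank sleep: 3, 5, 1, 6, 4, 2
d = rank(screen) − rank(sleep): 0, 1, 1, -2, 1, -1; Σd² = 8
ρ = 1 − 6Σd² / [n(n²−1)] = 1 − 6×8 / (6×35) = 1 − 48/210 ≈ 0.771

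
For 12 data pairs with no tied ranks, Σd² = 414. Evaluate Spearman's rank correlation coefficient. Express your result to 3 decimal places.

-0.448

ρ = 1 − 6Σd² / [n(n²−1)] = 1 − 6×414 / (12×143)
  = 1 − 2484/1716 = 1 − 1.4476 ≈ -0.448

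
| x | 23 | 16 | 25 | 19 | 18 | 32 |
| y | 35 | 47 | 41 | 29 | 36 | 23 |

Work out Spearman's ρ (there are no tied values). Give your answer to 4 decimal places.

Rank x: 4, 1, 5, 3, 2, 6
Rank y: 3, 6, 5, 2, 4, 1
d = rank(x) − rank(y): 1, -5, 0, 1, -2, 5; Σd² = 56
ρ = 1 − 6Σd² / [n(n²−1)] = 1 − 6×56 / (6×35) = 1 − 336/210 ≈ -0.6000

-0.6000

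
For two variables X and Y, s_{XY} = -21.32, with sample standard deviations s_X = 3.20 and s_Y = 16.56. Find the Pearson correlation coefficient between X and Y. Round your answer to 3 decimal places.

r = Cov(X,Y) / (s_X · s_Y) = -21.32 / (3.20 × 16.56)
  = -21.32 / 52.9920 ≈ -0.402

-0.402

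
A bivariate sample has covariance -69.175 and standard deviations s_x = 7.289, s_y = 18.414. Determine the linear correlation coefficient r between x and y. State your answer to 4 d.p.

-0.5154

r = Cov(x,y) / (s_x · s_y) = -69.175 / (7.289 × 18.414)
  = -69.175 / 134.2196 ≈ -0.5154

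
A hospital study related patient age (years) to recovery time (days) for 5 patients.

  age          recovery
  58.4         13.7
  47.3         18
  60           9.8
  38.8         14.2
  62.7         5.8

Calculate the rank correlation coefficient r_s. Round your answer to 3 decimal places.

-0.900

Rank age: 3, 2, 4, 1, 5
Rank recovery: 3, 5, 2, 4, 1
d = rank(age) − rank(recovery): 0, -3, 2, -3, 4; Σd² = 38
ρ = 1 − 6Σd² / [n(n²−1)] = 1 − 6×38 / (5×24) = 1 − 228/120 ≈ -0.900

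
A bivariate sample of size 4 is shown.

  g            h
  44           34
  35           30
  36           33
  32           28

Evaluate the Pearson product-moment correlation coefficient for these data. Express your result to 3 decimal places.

n = 4, Σg = 147, Σh = 125, Σg² = 5481, Σh² = 3929, Σgh = 4630
nΣgh − ΣgΣh = 18520 − 18375 = 145
nΣg² − (Σg)² = 21924 − 21609 = 315; nΣh² − (Σh)² = 15716 − 15625 = 91
r = 145 / √(315 × 91) = 145 / 169.3074 ≈ 0.856

0.856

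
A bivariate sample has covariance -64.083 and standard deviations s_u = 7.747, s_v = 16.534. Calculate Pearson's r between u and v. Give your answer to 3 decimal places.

r = Cov(u,v) / (s_u · s_v) = -64.083 / (7.747 × 16.534)
  = -64.083 / 128.0889 ≈ -0.500

-0.500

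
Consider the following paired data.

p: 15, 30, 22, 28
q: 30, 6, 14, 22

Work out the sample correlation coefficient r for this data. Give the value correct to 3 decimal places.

n = 4, Σp = 95, Σq = 72, Σp² = 2393, Σq² = 1616, Σpq = 1554
nΣpq − ΣpΣq = 6216 − 6840 = -624
nΣp² − (Σp)² = 9572 − 9025 = 547; nΣq² − (Σq)² = 6464 − 5184 = 1280
r = -624 / √(547 × 1280) = -624 / 836.7556 ≈ -0.746

-0.746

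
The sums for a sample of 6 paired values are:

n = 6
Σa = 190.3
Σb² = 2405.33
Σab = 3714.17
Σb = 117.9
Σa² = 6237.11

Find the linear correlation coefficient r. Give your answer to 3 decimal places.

-0.189

r = (nΣab − ΣaΣb) / √[(nΣa² − (Σa)²)(nΣb² − (Σb)²)]
Numerator: 6×3714.17 − 190.3×117.9 = -151.35
Denominator: √[(37422.66 − 36214.09)(14431.98 − 13900.41)] = √[1208.57 × 531.57] = 801.5233
r = -151.35 / 801.5233 ≈ -0.189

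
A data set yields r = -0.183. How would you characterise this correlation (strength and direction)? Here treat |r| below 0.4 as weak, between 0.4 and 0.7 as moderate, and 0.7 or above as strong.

r = -0.183 < 0 so the relationship is negative.
|r| = 0.183, which falls in the weak range.

weak negative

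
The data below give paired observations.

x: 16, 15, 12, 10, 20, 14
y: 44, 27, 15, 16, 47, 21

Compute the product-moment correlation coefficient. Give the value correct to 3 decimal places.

0.903

n = 6, Σx = 87, Σy = 170, Σx² = 1321, Σy² = 5796, Σxy = 2683
nΣxy − ΣxΣy = 16098 − 14790 = 1308
nΣx² − (Σx)² = 7926 − 7569 = 357; nΣy² − (Σy)² = 34776 − 28900 = 5876
r = 1308 / √(357 × 5876) = 1308 / 1448.3549 ≈ 0.903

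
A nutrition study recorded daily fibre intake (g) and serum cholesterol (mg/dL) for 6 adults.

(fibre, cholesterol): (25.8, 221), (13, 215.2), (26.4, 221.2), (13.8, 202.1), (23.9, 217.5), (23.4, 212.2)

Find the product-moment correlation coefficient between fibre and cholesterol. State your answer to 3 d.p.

0.715

n = 6, Σx = 126.3, Σy = 1289.2, Σx² = 2840.81, Σy² = 277260.98, Σxy = 27291.79
nΣxy − ΣxΣy = 163750.74 − 162825.96 = 924.78
nΣx² − (Σx)² = 17044.86 − 15951.69 = 1093.17; nΣy² − (Σy)² = 1663565.88 − 1662036.64 = 1529.24
r = 924.78 / √(1093.17 × 1529.24) = 924.78 / 1292.9498 ≈ 0.715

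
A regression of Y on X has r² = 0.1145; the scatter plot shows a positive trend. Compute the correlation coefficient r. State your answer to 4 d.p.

0.3384

|r| = √0.1145 = 0.3384
The association is positive, so r = 0.3384.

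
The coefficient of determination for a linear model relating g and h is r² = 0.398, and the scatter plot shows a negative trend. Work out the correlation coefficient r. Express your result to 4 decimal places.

|r| = √0.398 = 0.6309
The association is negative, so r = −0.6309.

-0.6309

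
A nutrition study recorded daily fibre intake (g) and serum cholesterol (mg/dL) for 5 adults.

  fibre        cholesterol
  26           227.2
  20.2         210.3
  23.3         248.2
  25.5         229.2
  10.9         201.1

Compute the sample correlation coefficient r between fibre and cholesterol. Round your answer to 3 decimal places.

n = 5, Σx = 105.9, Σy = 1116, Σx² = 2395.99, Σy² = 250423.02, Σxy = 23974.91
nΣxy − ΣxΣy = 119874.55 − 118184.4 = 1690.15
nΣx² − (Σx)² = 11979.95 − 11214.81 = 765.14; nΣy² − (Σy)² = 1252115.1 − 1245456 = 6659.1
r = 1690.15 / √(765.14 × 6659.1) = 1690.15 / 2257.2425 ≈ 0.749

0.749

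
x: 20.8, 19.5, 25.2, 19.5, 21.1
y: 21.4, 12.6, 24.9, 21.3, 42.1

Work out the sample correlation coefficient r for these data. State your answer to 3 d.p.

0.263

n = 5, Σx = 106.1, Σy = 122.3, Σx² = 2273.39, Σy² = 3462.83, Σxy = 2621.96
nΣxy − ΣxΣy = 13109.8 − 12976.03 = 133.77
nΣx² − (Σx)² = 11366.95 − 11257.21 = 109.74; nΣy² − (Σy)² = 17314.15 − 14957.29 = 2356.86
r = 133.77 / √(109.74 × 2356.86) = 133.77 / 508.5684 ≈ 0.263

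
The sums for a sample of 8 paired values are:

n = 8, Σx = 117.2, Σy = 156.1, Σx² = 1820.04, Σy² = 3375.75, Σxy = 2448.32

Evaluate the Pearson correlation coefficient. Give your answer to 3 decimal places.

r = (nΣxy − ΣxΣy) / √[(nΣx² − (Σx)²)(nΣy² − (Σy)²)]
Numerator: 8×2448.32 − 117.2×156.1 = 1291.64
Denominator: √[(14560.32 − 13735.84)(27006 − 24367.21)] = √[824.48 × 2638.79] = 1475.0016
r = 1291.64 / 1475.0016 ≈ 0.876

0.876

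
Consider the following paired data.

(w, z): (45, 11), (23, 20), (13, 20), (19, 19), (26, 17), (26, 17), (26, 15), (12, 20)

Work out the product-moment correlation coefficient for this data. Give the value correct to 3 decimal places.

-0.927

n = 8, Σw = 190, Σz = 139, Σw² = 5256, Σz² = 2485, Σwz = 3090
nΣwz − ΣwΣz = 24720 − 26410 = -1690
nΣw² − (Σw)² = 42048 − 36100 = 5948; nΣz² − (Σz)² = 19880 − 19321 = 559
r = -1690 / √(5948 × 559) = -1690 / 1823.4396 ≈ -0.927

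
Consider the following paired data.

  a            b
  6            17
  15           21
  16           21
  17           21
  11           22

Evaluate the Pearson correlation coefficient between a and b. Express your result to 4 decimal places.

0.7365

n = 5, Σa = 65, Σb = 102, Σa² = 927, Σb² = 2096, Σab = 1352
nΣab − ΣaΣb = 6760 − 6630 = 130
nΣa² − (Σa)² = 4635 − 4225 = 410; nΣb² − (Σb)² = 10480 − 10404 = 76
r = 130 / √(410 × 76) = 130 / 176.5220 ≈ 0.7365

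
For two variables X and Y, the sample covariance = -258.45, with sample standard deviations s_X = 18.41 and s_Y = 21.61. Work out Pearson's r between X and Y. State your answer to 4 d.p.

r = Cov(X,Y) / (s_X · s_Y) = -258.45 / (18.41 × 21.61)
  = -258.45 / 397.8401 ≈ -0.6496

-0.6496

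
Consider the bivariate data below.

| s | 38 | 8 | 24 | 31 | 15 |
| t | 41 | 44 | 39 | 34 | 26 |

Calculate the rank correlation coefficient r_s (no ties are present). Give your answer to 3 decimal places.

-0.100

Rank s: 5, 1, 3, 4, 2
Rank t: 4, 5, 3, 2, 1
d = rank(s) − rank(t): 1, -4, 0, 2, 1; Σd² = 22
ρ = 1 − 6Σd² / [n(n²−1)] = 1 − 6×22 / (5×24) = 1 − 132/120 ≈ -0.100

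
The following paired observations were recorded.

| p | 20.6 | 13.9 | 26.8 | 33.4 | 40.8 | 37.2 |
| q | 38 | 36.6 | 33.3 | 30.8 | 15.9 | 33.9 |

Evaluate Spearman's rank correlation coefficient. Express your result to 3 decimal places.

Rank p: 2, 1, 3, 4, 6, 5
Rank q: 6, 5, 3, 2, 1, 4
d = rank(p) − rank(q): -4, -4, 0, 2, 5, 1; Σd² = 62
ρ = 1 − 6Σd² / [n(n²−1)] = 1 − 6×62 / (6×35) = 1 − 372/210 ≈ -0.771

-0.771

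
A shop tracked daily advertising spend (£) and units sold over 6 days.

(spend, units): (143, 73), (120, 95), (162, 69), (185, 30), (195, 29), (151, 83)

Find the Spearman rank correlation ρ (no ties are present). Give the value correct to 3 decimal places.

Rank spend: 2, 1, 4, 5, 6, 3
Rank units: 4, 6, 3, 2, 1, 5
d = rank(spend) − rank(units): -2, -5, 1, 3, 5, -2; Σd² = 68
ρ = 1 − 6Σd² / [n(n²−1)] = 1 − 6×68 / (6×35) = 1 − 408/210 ≈ -0.943

-0.943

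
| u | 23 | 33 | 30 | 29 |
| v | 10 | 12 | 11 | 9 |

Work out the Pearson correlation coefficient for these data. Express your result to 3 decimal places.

n = 4, Σu = 115, Σv = 42, Σu² = 3359, Σv² = 446, Σuv = 1217
nΣuv − ΣuΣv = 4868 − 4830 = 38
nΣu² − (Σu)² = 13436 − 13225 = 211; nΣv² − (Σv)² = 1784 − 1764 = 20
r = 38 / √(211 × 20) = 38 / 64.9615 ≈ 0.585

0.585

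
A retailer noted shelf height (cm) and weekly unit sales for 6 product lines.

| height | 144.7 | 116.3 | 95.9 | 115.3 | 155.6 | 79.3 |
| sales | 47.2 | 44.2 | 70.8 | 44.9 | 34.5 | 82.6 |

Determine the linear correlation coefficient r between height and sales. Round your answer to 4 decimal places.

-0.8868

n = 6, Σx = 707.1, Σy = 324.2, Σx² = 87454.53, Σy² = 19223.14, Σxy = 35855.37
nΣxy − ΣxΣy = 215132.22 − 229241.82 = -14109.6
nΣx² − (Σx)² = 524727.18 − 499990.41 = 24736.77; nΣy² − (Σy)² = 115338.84 − 105105.64 = 10233.2
r = -14109.6 / √(24736.77 × 10233.2) = -14109.6 / 15910.2582 ≈ -0.8868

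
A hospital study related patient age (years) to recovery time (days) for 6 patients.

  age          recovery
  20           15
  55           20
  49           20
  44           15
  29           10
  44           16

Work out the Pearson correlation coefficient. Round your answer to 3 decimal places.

n = 6, Σx = 241, Σy = 96, Σx² = 10539, Σy² = 1606, Σxy = 4034
nΣxy − ΣxΣy = 24204 − 23136 = 1068
nΣx² − (Σx)² = 63234 − 58081 = 5153; nΣy² − (Σy)² = 9636 − 9216 = 420
r = 1068 / √(5153 × 420) = 1068 / 1471.1424 ≈ 0.726

0.726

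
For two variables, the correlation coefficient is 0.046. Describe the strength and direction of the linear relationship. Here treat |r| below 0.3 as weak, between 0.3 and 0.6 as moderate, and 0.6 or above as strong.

weak positive

r = 0.046 > 0 so the relationship is positive.
|r| = 0.046, which falls in the weak range.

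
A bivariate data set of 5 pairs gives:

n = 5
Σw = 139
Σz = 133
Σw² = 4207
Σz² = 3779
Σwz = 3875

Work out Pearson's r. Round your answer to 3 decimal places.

r = (nΣwz − ΣwΣz) / √[(nΣw² − (Σw)²)(nΣz² − (Σz)²)]
Numerator: 5×3875 − 139×133 = 888
Denominator: √[(21035 − 19321)(18895 − 17689)] = √[1714 × 1206] = 1437.7357
r = 888 / 1437.7357 ≈ 0.618

0.618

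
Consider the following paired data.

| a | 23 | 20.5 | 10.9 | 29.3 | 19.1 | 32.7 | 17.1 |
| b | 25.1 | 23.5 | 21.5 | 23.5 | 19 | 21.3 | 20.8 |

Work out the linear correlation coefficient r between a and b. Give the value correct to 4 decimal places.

0.2709

n = 7, Σa = 152.6, Σb = 154.7, Σa² = 3653.06, Σb² = 3444.09, Σab = 3397.04
nΣab − ΣaΣb = 23779.28 − 23607.22 = 172.06
nΣa² − (Σa)² = 25571.42 − 23286.76 = 2284.66; nΣb² − (Σb)² = 24108.63 − 23932.09 = 176.54
r = 172.06 / √(2284.66 × 176.54) = 172.06 / 635.0857 ≈ 0.2709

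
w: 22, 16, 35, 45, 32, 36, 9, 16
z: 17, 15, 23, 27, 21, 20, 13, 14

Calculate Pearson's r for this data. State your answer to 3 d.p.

0.971

n = 8, Σw = 211, Σz = 150, Σw² = 6647, Σz² = 2978, Σwz = 4367
nΣwz − ΣwΣz = 34936 − 31650 = 3286
nΣw² − (Σw)² = 53176 − 44521 = 8655; nΣz² − (Σz)² = 23824 − 22500 = 1324
r = 3286 / √(8655 × 1324) = 3286 / 3385.1470 ≈ 0.971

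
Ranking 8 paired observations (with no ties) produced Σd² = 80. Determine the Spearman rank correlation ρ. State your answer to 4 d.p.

0.0476

ρ = 1 − 6Σd² / [n(n²−1)] = 1 − 6×80 / (8×63)
  = 1 − 480/504 = 1 − 0.95238 ≈ 0.0476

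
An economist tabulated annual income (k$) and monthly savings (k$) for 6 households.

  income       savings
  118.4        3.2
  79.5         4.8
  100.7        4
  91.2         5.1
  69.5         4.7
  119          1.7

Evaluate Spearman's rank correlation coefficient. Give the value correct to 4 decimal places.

Rank income: 5, 2, 4, 3, 1, 6
Rank savings: 2, 5, 3, 6, 4, 1
d = rank(income) − rank(savings): 3, -3, 1, -3, -3, 5; Σd² = 62
ρ = 1 − 6Σd² / [n(n²−1)] = 1 − 6×62 / (6×35) = 1 − 372/210 ≈ -0.7714

-0.7714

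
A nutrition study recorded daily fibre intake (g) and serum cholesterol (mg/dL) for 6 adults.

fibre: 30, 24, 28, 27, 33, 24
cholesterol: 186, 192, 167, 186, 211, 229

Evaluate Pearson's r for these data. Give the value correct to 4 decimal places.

-0.1382

n = 6, Σx = 166, Σy = 1171, Σx² = 4654, Σy² = 230907, Σxy = 32345
nΣxy − ΣxΣy = 194070 − 194386 = -316
nΣx² − (Σx)² = 27924 − 27556 = 368; nΣy² − (Σy)² = 1385442 − 1371241 = 14201
r = -316 / √(368 × 14201) = -316 / 2286.0376 ≈ -0.1382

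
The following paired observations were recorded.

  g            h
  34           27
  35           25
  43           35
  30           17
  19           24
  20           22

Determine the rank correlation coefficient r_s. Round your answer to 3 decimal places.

Rank g: 4, 5, 6, 3, 1, 2
Rank h: 5, 4, 6, 1, 3, 2
d = rank(g) − rank(h): -1, 1, 0, 2, -2, 0; Σd² = 10
ρ = 1 − 6Σd² / [n(n²−1)] = 1 − 6×10 / (6×35) = 1 − 60/210 ≈ 0.714

0.714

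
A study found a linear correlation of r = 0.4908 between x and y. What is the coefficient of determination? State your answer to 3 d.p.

0.241

r² = (0.4908)² = 0.241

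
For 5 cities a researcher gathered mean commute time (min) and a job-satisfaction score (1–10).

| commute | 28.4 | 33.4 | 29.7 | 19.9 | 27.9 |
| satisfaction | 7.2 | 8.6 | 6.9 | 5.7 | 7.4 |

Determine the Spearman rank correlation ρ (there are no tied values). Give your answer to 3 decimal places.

0.600

Rank commute: 3, 5, 4, 1, 2
Rank satisfaction: 3, 5, 2, 1, 4
d = rank(commute) − rank(satisfaction): 0, 0, 2, 0, -2; Σd² = 8
ρ = 1 − 6Σd² / [n(n²−1)] = 1 − 6×8 / (5×24) = 1 − 48/120 ≈ 0.600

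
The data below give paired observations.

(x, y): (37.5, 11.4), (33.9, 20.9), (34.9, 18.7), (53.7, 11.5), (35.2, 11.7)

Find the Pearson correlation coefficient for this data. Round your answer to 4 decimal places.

n = 5, Σx = 195.2, Σy = 74.2, Σx² = 7896.2, Σy² = 1185.6, Σxy = 2818.03
nΣxy − ΣxΣy = 14090.15 − 14483.84 = -393.69
nΣx² − (Σx)² = 39481 − 38103.04 = 1377.96; nΣy² − (Σy)² = 5928 − 5505.64 = 422.36
r = -393.69 / √(1377.96 × 422.36) = -393.69 / 762.8861 ≈ -0.5161

-0.5161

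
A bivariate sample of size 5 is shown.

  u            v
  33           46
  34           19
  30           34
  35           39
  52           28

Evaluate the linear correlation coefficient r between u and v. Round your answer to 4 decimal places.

-0.2887

n = 5, Σu = 184, Σv = 166, Σu² = 7074, Σv² = 5938, Σuv = 6005
nΣuv − ΣuΣv = 30025 − 30544 = -519
nΣu² − (Σu)² = 35370 − 33856 = 1514; nΣv² − (Σv)² = 29690 − 27556 = 2134
r = -519 / √(1514 × 2134) = -519 / 1797.4638 ≈ -0.2887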